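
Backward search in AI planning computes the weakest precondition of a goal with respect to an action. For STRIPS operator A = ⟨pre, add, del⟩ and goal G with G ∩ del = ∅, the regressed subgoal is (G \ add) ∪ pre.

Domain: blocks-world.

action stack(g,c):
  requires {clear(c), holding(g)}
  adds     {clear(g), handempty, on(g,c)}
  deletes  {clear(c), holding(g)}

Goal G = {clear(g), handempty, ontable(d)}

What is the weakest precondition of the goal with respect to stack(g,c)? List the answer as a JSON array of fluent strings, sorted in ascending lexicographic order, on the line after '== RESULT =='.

Compute (G \ add) ∪ pre:
  G ∩ del = {}  (empty — regression defined)
  G \ add = {clear(g), handempty, ontable(d)} \ {clear(g), handempty, on(g,c)} = {ontable(d)}
  ∪ pre   = {ontable(d)} ∪ {clear(c), holding(g)}
          = {clear(c), holding(g), ontable(d)}

== RESULT ==
["clear(c)", "holding(g)", "ontable(d)"]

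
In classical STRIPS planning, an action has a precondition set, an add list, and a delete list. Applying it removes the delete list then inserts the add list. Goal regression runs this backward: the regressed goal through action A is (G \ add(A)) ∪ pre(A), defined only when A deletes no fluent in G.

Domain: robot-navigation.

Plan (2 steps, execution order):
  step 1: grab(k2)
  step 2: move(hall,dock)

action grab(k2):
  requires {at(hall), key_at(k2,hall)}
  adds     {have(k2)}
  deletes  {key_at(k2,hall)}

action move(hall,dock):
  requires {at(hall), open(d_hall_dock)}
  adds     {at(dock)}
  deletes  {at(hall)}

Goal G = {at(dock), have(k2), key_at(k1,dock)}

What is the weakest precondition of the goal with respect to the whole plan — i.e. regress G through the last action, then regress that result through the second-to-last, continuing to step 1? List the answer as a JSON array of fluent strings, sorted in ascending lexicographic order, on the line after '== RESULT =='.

Work backward from the goal:
  through step 2 (move(hall,dock)): drop {at(dock)}, keep {have(k2), key_at(k1,dock)}, require {at(hall), open(d_hall_dock)}
    → {at(hall), have(k2), key_at(k1,dock), open(d_hall_dock)}
  through step 1 (grab(k2)): drop {have(k2)}, keep {at(hall), key_at(k1,dock), open(d_hall_dock)}, require {at(hall), key_at(k2,hall)}
    → {at(hall), key_at(k1,dock), key_at(k2,hall), open(d_hall_dock)}

== RESULT ==
["at(hall)", "key_at(k1,dock)", "key_at(k2,hall)", "open(d_hall_dock)"]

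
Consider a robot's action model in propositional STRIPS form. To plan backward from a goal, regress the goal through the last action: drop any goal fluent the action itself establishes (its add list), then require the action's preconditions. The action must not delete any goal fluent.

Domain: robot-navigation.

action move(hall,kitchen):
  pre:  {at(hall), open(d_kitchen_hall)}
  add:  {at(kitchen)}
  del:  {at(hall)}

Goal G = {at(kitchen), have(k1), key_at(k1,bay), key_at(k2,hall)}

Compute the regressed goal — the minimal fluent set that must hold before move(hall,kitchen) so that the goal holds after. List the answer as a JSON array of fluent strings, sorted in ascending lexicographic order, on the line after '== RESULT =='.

Compute (G \ add) ∪ pre:
  G ∩ del = {}  (empty — regression defined)
  G \ add = {at(kitchen), have(k1), key_at(k1,bay), key_at(k2,hall)} \ {at(kitchen)} = {have(k1), key_at(k1,bay), key_at(k2,hall)}
  ∪ pre   = {have(k1), key_at(k1,bay), key_at(k2,hall)} ∪ {at(hall), open(d_kitchen_hall)}
          = {at(hall), have(k1), key_at(k1,bay), key_at(k2,hall), open(d_kitchen_hall)}

== RESULT ==
["at(hall)", "have(k1)", "key_at(k1,bay)", "key_at(k2,hall)", "open(d_kitchen_hall)"]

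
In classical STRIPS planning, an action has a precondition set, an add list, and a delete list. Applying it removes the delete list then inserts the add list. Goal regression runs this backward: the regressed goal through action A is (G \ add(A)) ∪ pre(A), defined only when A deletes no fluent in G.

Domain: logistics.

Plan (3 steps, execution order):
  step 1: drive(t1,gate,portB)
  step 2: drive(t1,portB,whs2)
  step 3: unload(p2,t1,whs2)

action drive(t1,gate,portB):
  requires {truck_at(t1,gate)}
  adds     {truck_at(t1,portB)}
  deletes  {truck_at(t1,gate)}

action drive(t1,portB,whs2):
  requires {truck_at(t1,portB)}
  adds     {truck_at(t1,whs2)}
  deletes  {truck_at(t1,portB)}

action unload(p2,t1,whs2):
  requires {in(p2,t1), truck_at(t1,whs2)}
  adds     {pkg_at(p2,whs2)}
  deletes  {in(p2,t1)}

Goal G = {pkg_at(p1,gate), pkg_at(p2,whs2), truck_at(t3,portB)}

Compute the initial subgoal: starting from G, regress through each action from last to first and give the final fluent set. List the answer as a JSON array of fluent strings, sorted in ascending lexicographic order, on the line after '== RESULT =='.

Work backward from the goal:
  through step 3 (unload(p2,t1,whs2)): drop {pkg_at(p2,whs2)}, keep {pkg_at(p1,gate), truck_at(t3,portB)}, require {in(p2,t1), truck_at(t1,whs2)}
    → {in(p2,t1), pkg_at(p1,gate), truck_at(t1,whs2), truck_at(t3,portB)}
  through step 2 (drive(t1,portB,whs2)): drop {truck_at(t1,whs2)}, keep {in(p2,t1), pkg_at(p1,gate), truck_at(t3,portB)}, require {truck_at(t1,portB)}
    → {in(p2,t1), pkg_at(p1,gate), truck_at(t1,portB), truck_at(t3,portB)}
  through step 1 (drive(t1,gate,portB)): drop {truck_at(t1,portB)}, keep {in(p2,t1), pkg_at(p1,gate), truck_at(t3,portB)}, require {truck_at(t1,gate)}
    → {in(p2,t1), pkg_at(p1,gate), truck_at(t1,gate), truck_at(t3,portB)}

== RESULT ==
["in(p2,t1)", "pkg_at(p1,gate)", "truck_at(t1,gate)", "truck_at(t3,portB)"]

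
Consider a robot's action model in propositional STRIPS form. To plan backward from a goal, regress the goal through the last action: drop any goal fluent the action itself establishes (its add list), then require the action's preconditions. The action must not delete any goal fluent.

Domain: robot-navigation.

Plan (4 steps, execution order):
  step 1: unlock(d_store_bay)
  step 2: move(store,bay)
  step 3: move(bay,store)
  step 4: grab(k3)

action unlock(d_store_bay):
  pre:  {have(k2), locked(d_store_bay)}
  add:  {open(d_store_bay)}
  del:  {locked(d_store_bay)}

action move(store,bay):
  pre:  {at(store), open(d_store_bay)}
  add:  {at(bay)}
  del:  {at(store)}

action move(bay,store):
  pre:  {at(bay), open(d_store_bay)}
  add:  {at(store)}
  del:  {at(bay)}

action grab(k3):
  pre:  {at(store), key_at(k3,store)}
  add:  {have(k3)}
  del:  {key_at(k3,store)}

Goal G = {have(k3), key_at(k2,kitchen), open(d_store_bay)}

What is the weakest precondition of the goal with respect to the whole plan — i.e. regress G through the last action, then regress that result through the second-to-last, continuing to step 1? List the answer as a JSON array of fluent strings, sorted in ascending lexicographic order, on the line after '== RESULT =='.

Work backward from the goal:
  through step 4 (grab(k3)): drop {have(k3)}, keep {key_at(k2,kitchen), open(d_store_bay)}, require {at(store), key_at(k3,store)}
    → {at(store), key_at(k2,kitchen), key_at(k3,store), open(d_store_bay)}
  through step 3 (move(bay,store)): drop {at(store)}, keep {key_at(k2,kitchen), key_at(k3,store), open(d_store_bay)}, require {at(bay), open(d_store_bay)}
    → {at(bay), key_at(k2,kitchen), key_at(k3,store), open(d_store_bay)}
  through step 2 (move(store,bay)): drop {at(bay)}, keep {key_at(k2,kitchen), key_at(k3,store), open(d_store_bay)}, require {at(store), open(d_store_bay)}
    → {at(store), key_at(k2,kitchen), key_at(k3,store), open(d_store_bay)}
  through step 1 (unlock(d_store_bay)): drop {open(d_store_bay)}, keep {at(store), key_at(k2,kitchen), key_at(k3,store)}, require {have(k2), locked(d_store_bay)}
    → {at(store), have(k2), key_at(k2,kitchen), key_at(k3,store), locked(d_store_bay)}

== RESULT ==
["at(store)", "have(k2)", "key_at(k2,kitchen)", "key_at(k3,store)", "locked(d_store_bay)"]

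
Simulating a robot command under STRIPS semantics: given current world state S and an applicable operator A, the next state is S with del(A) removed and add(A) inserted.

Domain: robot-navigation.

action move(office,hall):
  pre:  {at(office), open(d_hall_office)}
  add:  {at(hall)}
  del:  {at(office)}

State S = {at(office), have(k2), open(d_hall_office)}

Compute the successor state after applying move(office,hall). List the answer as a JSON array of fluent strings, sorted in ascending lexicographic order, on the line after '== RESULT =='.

Progress:
  pre ⊆ S: {at(office), open(d_hall_office)} ⊆ S  — applicable
  S \ del = {have(k2), open(d_hall_office)}
  ∪ add   = {at(hall), have(k2), open(d_hall_office)}

== RESULT ==
["at(hall)", "have(k2)", "open(d_hall_office)"]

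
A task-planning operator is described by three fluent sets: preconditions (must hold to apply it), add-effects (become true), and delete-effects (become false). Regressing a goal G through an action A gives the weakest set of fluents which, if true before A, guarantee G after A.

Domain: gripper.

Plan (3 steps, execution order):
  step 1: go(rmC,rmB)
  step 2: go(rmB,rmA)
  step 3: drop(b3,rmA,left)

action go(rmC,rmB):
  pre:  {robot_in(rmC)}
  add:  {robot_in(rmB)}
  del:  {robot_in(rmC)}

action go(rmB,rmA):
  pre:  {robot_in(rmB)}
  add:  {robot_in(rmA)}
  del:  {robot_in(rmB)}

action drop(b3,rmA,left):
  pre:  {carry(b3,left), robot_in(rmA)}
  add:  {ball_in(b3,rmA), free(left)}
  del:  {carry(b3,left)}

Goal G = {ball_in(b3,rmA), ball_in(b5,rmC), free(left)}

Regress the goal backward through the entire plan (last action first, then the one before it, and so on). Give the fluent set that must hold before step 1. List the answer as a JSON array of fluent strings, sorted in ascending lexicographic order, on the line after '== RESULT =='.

Work backward from the goal:
  through step 3 (drop(b3,rmA,left)): drop {ball_in(b3,rmA), free(left)}, keep {ball_in(b5,rmC)}, require {carry(b3,left), robot_in(rmA)}
    → {ball_in(b5,rmC), carry(b3,left), robot_in(rmA)}
  through step 2 (go(rmB,rmA)): drop {robot_in(rmA)}, keep {ball_in(b5,rmC), carry(b3,left)}, require {robot_in(rmB)}
    → {ball_in(b5,rmC), carry(b3,left), robot_in(rmB)}
  through step 1 (go(rmC,rmB)): drop {robot_in(rmB)}, keep {ball_in(b5,rmC), carry(b3,left)}, require {robot_in(rmC)}
    → {ball_in(b5,rmC), carry(b3,left), robot_in(rmC)}

== RESULT ==
["ball_in(b5,rmC)", "carry(b3,left)", "robot_in(rmC)"]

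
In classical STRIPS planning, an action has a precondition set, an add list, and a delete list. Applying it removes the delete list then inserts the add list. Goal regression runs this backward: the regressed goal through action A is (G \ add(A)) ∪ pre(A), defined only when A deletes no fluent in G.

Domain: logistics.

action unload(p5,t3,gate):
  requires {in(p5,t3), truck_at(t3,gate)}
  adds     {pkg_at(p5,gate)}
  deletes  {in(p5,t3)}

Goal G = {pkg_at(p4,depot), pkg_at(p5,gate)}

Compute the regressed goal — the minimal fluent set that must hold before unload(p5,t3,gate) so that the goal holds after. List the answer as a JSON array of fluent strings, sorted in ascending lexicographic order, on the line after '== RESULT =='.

Regress:
  G ∩ del = {}  (empty — regression defined)
  G \ add = {pkg_at(p4,depot), pkg_at(p5,gate)} \ {pkg_at(p5,gate)} = {pkg_at(p4,depot)}
  ∪ pre   = {pkg_at(p4,depot)} ∪ {in(p5,t3), truck_at(t3,gate)}
          = {in(p5,t3), pkg_at(p4,depot), truck_at(t3,gate)}

== RESULT ==
["in(p5,t3)", "pkg_at(p4,depot)", "truck_at(t3,gate)"]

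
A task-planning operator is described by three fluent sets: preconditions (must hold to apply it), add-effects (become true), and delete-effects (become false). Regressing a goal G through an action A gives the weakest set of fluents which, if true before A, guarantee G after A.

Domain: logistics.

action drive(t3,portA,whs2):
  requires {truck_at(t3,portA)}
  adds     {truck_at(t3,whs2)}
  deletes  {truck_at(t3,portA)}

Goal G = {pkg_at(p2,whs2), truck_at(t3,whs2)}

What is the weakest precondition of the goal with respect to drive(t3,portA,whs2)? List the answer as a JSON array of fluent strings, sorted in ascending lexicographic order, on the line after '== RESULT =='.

Regress:
  G ∩ del = {}  (empty — regression defined)
  G \ add = {pkg_at(p2,whs2), truck_at(t3,whs2)} \ {truck_at(t3,whs2)} = {pkg_at(p2,whs2)}
  ∪ pre   = {pkg_at(p2,whs2)} ∪ {truck_at(t3,portA)}
          = {pkg_at(p2,whs2), truck_at(t3,portA)}

== RESULT ==
["pkg_at(p2,whs2)", "truck_at(t3,portA)"]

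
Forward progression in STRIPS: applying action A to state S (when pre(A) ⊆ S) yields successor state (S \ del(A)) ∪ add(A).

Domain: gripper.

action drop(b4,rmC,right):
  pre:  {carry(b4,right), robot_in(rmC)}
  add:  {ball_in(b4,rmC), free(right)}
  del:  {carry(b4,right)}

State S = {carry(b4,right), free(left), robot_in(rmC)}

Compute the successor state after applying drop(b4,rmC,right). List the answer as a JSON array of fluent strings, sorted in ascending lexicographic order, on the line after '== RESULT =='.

Progress:
  pre ⊆ S: {carry(b4,right), robot_in(rmC)} ⊆ S  — applicable
  S \ del = {free(left), robot_in(rmC)}
  ∪ add   = {ball_in(b4,rmC), free(left), free(right), robot_in(rmC)}

== RESULT ==
["ball_in(b4,rmC)", "free(left)", "free(right)", "robot_in(rmC)"]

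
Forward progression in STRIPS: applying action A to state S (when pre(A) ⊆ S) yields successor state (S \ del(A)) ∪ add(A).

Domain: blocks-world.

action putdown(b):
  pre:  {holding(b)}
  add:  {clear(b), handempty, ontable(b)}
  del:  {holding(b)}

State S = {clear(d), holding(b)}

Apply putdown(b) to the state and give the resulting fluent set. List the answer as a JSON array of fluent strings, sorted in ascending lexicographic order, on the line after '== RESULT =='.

Progress:
  pre ⊆ S: {holding(b)} ⊆ S  — applicable
  S \ del = {clear(d)}
  ∪ add   = {clear(b), clear(d), handempty, ontable(b)}

== RESULT ==
["clear(b)", "clear(d)", "handempty", "ontable(b)"]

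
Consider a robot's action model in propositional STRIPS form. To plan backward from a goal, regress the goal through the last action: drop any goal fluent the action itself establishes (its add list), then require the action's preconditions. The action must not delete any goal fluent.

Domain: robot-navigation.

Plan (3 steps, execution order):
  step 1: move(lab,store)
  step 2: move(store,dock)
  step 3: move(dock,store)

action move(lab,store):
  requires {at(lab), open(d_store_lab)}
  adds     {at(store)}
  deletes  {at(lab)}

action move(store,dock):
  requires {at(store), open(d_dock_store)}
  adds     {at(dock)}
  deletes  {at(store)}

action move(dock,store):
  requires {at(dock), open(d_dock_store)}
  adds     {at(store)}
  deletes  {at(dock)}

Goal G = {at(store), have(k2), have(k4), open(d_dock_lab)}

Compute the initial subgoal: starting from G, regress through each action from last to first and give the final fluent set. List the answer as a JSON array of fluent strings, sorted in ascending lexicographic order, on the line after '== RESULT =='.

Work backward from the goal:
  through step 3 (move(dock,store)): drop {at(store)}, keep {have(k2), have(k4), open(d_dock_lab)}, require {at(dock), open(d_dock_store)}
    → {at(dock), have(k2), have(k4), open(d_dock_lab), open(d_dock_store)}
  through step 2 (move(store,dock)): drop {at(dock)}, keep {have(k2), have(k4), open(d_dock_lab), open(d_dock_store)}, require {at(store), open(d_dock_store)}
    → {at(store), have(k2), have(k4), open(d_dock_lab), open(d_dock_store)}
  through step 1 (move(lab,store)): drop {at(store)}, keep {have(k2), have(k4), open(d_dock_lab), open(d_dock_store)}, require {at(lab), open(d_store_lab)}
    → {at(lab), have(k2), have(k4), open(d_dock_lab), open(d_dock_store), open(d_store_lab)}

== RESULT ==
["at(lab)", "have(k2)", "have(k4)", "open(d_dock_lab)", "open(d_dock_store)", "open(d_store_lab)"]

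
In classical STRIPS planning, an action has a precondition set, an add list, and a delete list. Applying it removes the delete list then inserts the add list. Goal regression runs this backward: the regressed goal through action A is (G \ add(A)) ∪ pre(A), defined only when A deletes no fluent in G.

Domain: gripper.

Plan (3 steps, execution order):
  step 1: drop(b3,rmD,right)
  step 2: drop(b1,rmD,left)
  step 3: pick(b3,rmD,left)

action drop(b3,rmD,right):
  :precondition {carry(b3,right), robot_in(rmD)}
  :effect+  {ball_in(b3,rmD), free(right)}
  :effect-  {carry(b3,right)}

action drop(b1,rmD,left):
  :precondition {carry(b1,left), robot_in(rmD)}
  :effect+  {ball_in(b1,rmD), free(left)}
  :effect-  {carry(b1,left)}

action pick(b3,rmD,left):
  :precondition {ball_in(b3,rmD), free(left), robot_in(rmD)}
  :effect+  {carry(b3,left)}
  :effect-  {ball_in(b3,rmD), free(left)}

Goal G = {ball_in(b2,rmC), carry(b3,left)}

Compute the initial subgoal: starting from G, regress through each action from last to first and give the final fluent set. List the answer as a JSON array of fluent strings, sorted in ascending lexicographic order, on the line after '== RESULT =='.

Work backward from the goal:
  through step 3 (pick(b3,rmD,left)): drop {carry(b3,left)}, keep {ball_in(b2,rmC)}, require {ball_in(b3,rmD), free(left), robot_in(rmD)}
    → {ball_in(b2,rmC), ball_in(b3,rmD), free(left), robot_in(rmD)}
  through step 2 (drop(b1,rmD,left)): drop {free(left)}, keep {ball_in(b2,rmC), ball_in(b3,rmD), robot_in(rmD)}, require {carry(b1,left), robot_in(rmD)}
    → {ball_in(b2,rmC), ball_in(b3,rmD), carry(b1,left), robot_in(rmD)}
  through step 1 (drop(b3,rmD,right)): drop {ball_in(b3,rmD)}, keep {ball_in(b2,rmC), carry(b1,left), robot_in(rmD)}, require {carry(b3,right), robot_in(rmD)}
    → {ball_in(b2,rmC), carry(b1,left), carry(b3,right), robot_in(rmD)}

== RESULT ==
["ball_in(b2,rmC)", "carry(b1,left)", "carry(b3,right)", "robot_in(rmD)"]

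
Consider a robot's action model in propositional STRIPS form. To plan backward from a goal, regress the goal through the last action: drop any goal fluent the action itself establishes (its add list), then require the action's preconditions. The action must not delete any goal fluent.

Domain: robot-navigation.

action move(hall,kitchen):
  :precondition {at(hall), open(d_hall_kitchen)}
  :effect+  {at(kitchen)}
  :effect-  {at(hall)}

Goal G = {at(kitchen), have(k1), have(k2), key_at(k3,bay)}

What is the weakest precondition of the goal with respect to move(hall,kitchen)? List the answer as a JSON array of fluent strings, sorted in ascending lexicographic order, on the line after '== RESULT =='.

Compute (G \ add) ∪ pre:
  G ∩ del = {}  (empty — regression defined)
  G \ add = {at(kitchen), have(k1), have(k2), key_at(k3,bay)} \ {at(kitchen)} = {have(k1), have(k2), key_at(k3,bay)}
  ∪ pre   = {have(k1), have(k2), key_at(k3,bay)} ∪ {at(hall), open(d_hall_kitchen)}
          = {at(hall), have(k1), have(k2), key_at(k3,bay), open(d_hall_kitchen)}

== RESULT ==
["at(hall)", "have(k1)", "have(k2)", "key_at(k3,bay)", "open(d_hall_kitchen)"]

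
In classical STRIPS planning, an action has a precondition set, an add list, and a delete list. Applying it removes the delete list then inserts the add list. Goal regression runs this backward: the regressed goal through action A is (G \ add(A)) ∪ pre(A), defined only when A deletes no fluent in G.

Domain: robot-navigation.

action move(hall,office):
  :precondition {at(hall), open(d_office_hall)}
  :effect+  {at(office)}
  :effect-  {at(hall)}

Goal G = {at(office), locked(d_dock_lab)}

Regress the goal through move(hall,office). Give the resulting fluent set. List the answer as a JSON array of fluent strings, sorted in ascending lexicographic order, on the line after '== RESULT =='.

Regress:
  G ∩ del = {}  (empty — regression defined)
  G \ add = {at(office), locked(d_dock_lab)} \ {at(office)} = {locked(d_dock_lab)}
  ∪ pre   = {locked(d_dock_lab)} ∪ {at(hall), open(d_office_hall)}
          = {at(hall), locked(d_dock_lab), open(d_office_hall)}

== RESULT ==
["at(hall)", "locked(d_dock_lab)", "open(d_office_hall)"]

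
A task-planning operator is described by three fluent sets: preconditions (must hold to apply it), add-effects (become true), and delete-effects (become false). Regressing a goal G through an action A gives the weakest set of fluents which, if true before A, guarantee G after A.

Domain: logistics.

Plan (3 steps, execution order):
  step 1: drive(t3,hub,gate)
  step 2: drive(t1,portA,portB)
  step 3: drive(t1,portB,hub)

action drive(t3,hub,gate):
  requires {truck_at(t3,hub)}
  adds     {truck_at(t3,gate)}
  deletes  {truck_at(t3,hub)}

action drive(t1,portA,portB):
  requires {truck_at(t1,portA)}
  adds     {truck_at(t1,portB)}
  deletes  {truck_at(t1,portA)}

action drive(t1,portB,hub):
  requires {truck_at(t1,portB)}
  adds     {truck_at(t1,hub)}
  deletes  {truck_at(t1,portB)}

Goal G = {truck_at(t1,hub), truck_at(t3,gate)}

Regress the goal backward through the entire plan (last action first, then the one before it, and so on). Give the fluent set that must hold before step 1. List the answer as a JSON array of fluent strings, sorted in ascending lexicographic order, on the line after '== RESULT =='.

Work backward from the goal:
  through step 3 (drive(t1,portB,hub)): drop {truck_at(t1,hub)}, keep {truck_at(t3,gate)}, require {truck_at(t1,portB)}
    → {truck_at(t1,portB), truck_at(t3,gate)}
  through step 2 (drive(t1,portA,portB)): drop {truck_at(t1,portB)}, keep {truck_at(t3,gate)}, require {truck_at(t1,portA)}
    → {truck_at(t1,portA), truck_at(t3,gate)}
  through step 1 (drive(t3,hub,gate)): drop {truck_at(t3,gate)}, keep {truck_at(t1,portA)}, require {truck_at(t3,hub)}
    → {truck_at(t1,portA), truck_at(t3,hub)}

== RESULT ==
["truck_at(t1,portA)", "truck_at(t3,hub)"]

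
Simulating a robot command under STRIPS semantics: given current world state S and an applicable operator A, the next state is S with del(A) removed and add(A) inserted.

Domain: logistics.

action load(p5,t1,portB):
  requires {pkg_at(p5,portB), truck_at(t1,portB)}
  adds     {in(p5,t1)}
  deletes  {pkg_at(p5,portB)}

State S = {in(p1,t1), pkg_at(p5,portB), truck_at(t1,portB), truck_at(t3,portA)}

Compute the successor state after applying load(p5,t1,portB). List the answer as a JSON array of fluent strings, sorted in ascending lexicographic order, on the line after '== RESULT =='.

Compute (S \ del) ∪ add:
  pre ⊆ S: {pkg_at(p5,portB), truck_at(t1,portB)} ⊆ S  — applicable
  S \ del = {in(p1,t1), truck_at(t1,portB), truck_at(t3,portA)}
  ∪ add   = {in(p1,t1), in(p5,t1), truck_at(t1,portB), truck_at(t3,portA)}

== RESULT ==
["in(p1,t1)", "in(p5,t1)", "truck_at(t1,portB)", "truck_at(t3,portA)"]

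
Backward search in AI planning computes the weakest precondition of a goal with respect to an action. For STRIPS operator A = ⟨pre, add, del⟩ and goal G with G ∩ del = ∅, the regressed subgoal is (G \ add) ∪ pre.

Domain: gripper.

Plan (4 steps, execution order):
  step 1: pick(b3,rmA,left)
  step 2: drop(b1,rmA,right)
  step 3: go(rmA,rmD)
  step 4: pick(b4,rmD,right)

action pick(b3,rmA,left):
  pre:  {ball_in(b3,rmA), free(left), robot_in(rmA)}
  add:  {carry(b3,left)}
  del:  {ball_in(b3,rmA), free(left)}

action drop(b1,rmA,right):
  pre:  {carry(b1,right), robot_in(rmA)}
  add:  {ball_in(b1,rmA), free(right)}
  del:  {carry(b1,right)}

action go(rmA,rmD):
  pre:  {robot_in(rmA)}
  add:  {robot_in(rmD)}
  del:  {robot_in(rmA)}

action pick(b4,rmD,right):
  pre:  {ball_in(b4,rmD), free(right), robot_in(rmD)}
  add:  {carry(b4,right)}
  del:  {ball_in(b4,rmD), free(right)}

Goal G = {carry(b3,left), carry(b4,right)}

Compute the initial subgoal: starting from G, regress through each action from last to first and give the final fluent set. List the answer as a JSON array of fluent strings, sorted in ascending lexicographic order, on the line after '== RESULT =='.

Regress step by step:
  through step 4 (pick(b4,rmD,right)): drop {carry(b4,right)}, keep {carry(b3,left)}, require {ball_in(b4,rmD), free(right), robot_in(rmD)}
    → {ball_in(b4,rmD), carry(b3,left), free(right), robot_in(rmD)}
  through step 3 (go(rmA,rmD)): drop {robot_in(rmD)}, keep {ball_in(b4,rmD), carry(b3,left), free(right)}, require {robot_in(rmA)}
    → {ball_in(b4,rmD), carry(b3,left), free(right), robot_in(rmA)}
  through step 2 (drop(b1,rmA,right)): drop {free(right)}, keep {ball_in(b4,rmD), carry(b3,left), robot_in(rmA)}, require {carry(b1,right), robot_in(rmA)}
    → {ball_in(b4,rmD), carry(b1,right), carry(b3,left), robot_in(rmA)}
  through step 1 (pick(b3,rmA,left)): drop {carry(b3,left)}, keep {ball_in(b4,rmD), carry(b1,right), robot_in(rmA)}, require {ball_in(b3,rmA), free(left), robot_in(rmA)}
    → {ball_in(b3,rmA), ball_in(b4,rmD), carry(b1,right), free(left), robot_in(rmA)}

== RESULT ==
["ball_in(b3,rmA)", "ball_in(b4,rmD)", "carry(b1,right)", "free(left)", "robot_in(rmA)"]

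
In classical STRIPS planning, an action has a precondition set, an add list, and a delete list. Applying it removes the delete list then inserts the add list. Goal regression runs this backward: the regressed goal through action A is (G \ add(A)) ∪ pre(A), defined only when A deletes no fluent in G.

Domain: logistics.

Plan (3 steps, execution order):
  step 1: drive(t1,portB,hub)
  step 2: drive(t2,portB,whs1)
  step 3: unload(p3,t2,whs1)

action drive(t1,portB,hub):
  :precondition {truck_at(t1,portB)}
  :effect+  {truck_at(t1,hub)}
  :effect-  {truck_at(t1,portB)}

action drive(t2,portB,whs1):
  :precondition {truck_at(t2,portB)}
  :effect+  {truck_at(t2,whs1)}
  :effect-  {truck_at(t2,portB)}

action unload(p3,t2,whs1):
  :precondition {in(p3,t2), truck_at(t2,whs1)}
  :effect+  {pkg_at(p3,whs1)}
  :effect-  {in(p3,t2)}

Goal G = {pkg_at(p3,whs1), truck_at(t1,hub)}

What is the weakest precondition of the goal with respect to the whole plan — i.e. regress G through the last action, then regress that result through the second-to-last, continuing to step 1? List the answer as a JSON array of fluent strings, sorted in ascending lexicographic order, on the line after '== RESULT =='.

Regress step by step:
  through step 3 (unload(p3,t2,whs1)): drop {pkg_at(p3,whs1)}, keep {truck_at(t1,hub)}, require {in(p3,t2), truck_at(t2,whs1)}
    → {in(p3,t2), truck_at(t1,hub), truck_at(t2,whs1)}
  through step 2 (drive(t2,portB,whs1)): drop {truck_at(t2,whs1)}, keep {in(p3,t2), truck_at(t1,hub)}, require {truck_at(t2,portB)}
    → {in(p3,t2), truck_at(t1,hub), truck_at(t2,portB)}
  through step 1 (drive(t1,portB,hub)): drop {truck_at(t1,hub)}, keep {in(p3,t2), truck_at(t2,portB)}, require {truck_at(t1,portB)}
    → {in(p3,t2), truck_at(t1,portB), truck_at(t2,portB)}

== RESULT ==
["in(p3,t2)", "truck_at(t1,portB)", "truck_at(t2,portB)"]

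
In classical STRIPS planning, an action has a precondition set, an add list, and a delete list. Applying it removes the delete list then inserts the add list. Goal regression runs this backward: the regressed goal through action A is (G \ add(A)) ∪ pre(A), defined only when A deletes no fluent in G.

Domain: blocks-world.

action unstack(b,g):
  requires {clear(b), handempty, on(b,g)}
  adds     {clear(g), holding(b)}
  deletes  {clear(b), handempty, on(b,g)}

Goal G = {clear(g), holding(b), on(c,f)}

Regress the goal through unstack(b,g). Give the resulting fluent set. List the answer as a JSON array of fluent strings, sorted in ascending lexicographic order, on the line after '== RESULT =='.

Regress:
  G ∩ del = {}  (empty — regression defined)
  G \ add = {clear(g), holding(b), on(c,f)} \ {clear(g), holding(b)} = {on(c,f)}
  ∪ pre   = {on(c,f)} ∪ {clear(b), handempty, on(b,g)}
          = {clear(b), handempty, on(b,g), on(c,f)}

== RESULT ==
["clear(b)", "handempty", "on(b,g)", "on(c,f)"]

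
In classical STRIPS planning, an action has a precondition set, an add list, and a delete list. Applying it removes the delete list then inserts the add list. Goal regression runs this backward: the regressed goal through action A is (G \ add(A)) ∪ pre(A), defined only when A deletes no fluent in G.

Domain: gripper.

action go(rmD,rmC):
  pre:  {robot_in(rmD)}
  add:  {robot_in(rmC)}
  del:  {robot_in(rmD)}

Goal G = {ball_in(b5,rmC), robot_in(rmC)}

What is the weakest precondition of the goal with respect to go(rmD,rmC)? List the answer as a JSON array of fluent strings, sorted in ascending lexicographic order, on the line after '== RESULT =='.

Compute (G \ add) ∪ pre:
  G ∩ del = {}  (empty — regression defined)
  G \ add = {ball_in(b5,rmC), robot_in(rmC)} \ {robot_in(rmC)} = {ball_in(b5,rmC)}
  ∪ pre   = {ball_in(b5,rmC)} ∪ {robot_in(rmD)}
          = {ball_in(b5,rmC), robot_in(rmD)}

== RESULT ==
["ball_in(b5,rmC)", "robot_in(rmD)"]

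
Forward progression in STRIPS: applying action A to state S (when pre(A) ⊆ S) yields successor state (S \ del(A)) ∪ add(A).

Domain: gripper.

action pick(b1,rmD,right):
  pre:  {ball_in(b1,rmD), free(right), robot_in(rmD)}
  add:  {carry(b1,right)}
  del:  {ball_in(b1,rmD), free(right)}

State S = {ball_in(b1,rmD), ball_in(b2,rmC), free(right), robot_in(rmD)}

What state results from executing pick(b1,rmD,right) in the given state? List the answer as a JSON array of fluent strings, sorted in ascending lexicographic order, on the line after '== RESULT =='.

Progress:
  pre ⊆ S: {ball_in(b1,rmD), free(right), robot_in(rmD)} ⊆ S  — applicable
  S \ del = {ball_in(b2,rmC), robot_in(rmD)}
  ∪ add   = {ball_in(b2,rmC), carry(b1,right), robot_in(rmD)}

== RESULT ==
["ball_in(b2,rmC)", "carry(b1,right)", "robot_in(rmD)"]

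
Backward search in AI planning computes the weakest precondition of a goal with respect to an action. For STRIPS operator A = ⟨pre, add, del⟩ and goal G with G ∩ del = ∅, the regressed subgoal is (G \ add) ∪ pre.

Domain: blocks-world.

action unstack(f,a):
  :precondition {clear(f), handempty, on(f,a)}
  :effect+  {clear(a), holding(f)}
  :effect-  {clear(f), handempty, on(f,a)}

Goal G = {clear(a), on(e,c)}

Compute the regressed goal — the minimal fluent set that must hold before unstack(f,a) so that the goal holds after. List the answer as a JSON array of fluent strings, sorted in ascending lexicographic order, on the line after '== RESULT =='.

Compute (G \ add) ∪ pre:
  G ∩ del = {}  (empty — regression defined)
  G \ add = {clear(a), on(e,c)} \ {clear(a), holding(f)} = {on(e,c)}
  ∪ pre   = {on(e,c)} ∪ {clear(f), handempty, on(f,a)}
          = {clear(f), handempty, on(e,c), on(f,a)}

== RESULT ==
["clear(f)", "handempty", "on(e,c)", "on(f,a)"]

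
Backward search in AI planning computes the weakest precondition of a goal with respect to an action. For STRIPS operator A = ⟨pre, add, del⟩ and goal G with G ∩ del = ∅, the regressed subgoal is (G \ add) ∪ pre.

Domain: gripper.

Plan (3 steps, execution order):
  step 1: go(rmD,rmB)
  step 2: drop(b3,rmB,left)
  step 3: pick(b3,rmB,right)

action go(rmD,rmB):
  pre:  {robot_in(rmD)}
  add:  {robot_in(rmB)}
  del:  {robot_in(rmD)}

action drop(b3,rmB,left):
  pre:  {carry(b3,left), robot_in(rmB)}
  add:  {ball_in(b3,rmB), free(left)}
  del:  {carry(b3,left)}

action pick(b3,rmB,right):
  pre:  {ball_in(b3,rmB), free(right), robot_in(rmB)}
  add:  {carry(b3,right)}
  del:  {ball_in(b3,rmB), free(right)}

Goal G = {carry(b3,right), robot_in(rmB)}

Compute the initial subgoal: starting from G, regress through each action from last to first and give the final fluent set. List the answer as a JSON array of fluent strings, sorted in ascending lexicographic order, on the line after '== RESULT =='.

Regress step by step:
  through step 3 (pick(b3,rmB,right)): drop {carry(b3,right)}, keep {robot_in(rmB)}, require {ball_in(b3,rmB), free(right), robot_in(rmB)}
    → {ball_in(b3,rmB), free(right), robot_in(rmB)}
  through step 2 (drop(b3,rmB,left)): drop {ball_in(b3,rmB)}, keep {free(right), robot_in(rmB)}, require {carry(b3,left), robot_in(rmB)}
    → {carry(b3,left), free(right), robot_in(rmB)}
  through step 1 (go(rmD,rmB)): drop {robot_in(rmB)}, keep {carry(b3,left), free(right)}, require {robot_in(rmD)}
    → {carry(b3,left), free(right), robot_in(rmD)}

== RESULT ==
["carry(b3,left)", "free(right)", "robot_in(rmD)"]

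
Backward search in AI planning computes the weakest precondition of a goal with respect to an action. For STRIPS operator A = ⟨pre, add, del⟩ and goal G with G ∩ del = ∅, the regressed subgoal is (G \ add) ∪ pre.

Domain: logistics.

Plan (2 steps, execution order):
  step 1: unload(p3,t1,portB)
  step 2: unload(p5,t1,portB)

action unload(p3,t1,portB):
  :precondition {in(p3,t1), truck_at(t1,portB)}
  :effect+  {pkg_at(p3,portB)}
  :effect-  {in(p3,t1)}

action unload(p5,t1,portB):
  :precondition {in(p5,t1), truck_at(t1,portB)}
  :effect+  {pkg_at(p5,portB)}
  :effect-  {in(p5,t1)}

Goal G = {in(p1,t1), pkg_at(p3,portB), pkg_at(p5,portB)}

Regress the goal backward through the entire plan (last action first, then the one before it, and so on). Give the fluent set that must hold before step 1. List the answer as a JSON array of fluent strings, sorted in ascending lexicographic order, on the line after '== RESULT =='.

Regress step by step:
  through step 2 (unload(p5,t1,portB)): drop {pkg_at(p5,portB)}, keep {in(p1,t1), pkg_at(p3,portB)}, require {in(p5,t1), truck_at(t1,portB)}
    → {in(p1,t1), in(p5,t1), pkg_at(p3,portB), truck_at(t1,portB)}
  through step 1 (unload(p3,t1,portB)): drop {pkg_at(p3,portB)}, keep {in(p1,t1), in(p5,t1), truck_at(t1,portB)}, require {in(p3,t1), truck_at(t1,portB)}
    → {in(p1,t1), in(p3,t1), in(p5,t1), truck_at(t1,portB)}

== RESULT ==
["in(p1,t1)", "in(p3,t1)", "in(p5,t1)", "truck_at(t1,portB)"]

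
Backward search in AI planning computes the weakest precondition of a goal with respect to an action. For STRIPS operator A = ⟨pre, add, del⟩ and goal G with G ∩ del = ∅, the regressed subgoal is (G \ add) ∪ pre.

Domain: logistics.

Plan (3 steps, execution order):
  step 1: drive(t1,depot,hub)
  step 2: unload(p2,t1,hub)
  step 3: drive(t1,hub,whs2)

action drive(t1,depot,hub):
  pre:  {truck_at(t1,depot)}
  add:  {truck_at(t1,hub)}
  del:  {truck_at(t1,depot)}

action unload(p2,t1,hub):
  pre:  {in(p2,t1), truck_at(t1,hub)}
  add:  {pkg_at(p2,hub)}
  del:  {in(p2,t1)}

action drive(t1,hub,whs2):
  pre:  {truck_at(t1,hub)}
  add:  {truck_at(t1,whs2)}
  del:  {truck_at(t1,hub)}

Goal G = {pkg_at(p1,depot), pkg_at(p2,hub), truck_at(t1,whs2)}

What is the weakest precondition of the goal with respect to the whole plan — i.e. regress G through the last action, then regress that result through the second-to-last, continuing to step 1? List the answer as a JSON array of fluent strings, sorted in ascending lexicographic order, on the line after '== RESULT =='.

Work backward from the goal:
  through step 3 (drive(t1,hub,whs2)): drop {truck_at(t1,whs2)}, keep {pkg_at(p1,depot), pkg_at(p2,hub)}, require {truck_at(t1,hub)}
    → {pkg_at(p1,depot), pkg_at(p2,hub), truck_at(t1,hub)}
  through step 2 (unload(p2,t1,hub)): drop {pkg_at(p2,hub)}, keep {pkg_at(p1,depot), truck_at(t1,hub)}, require {in(p2,t1), truck_at(t1,hub)}
    → {in(p2,t1), pkg_at(p1,depot), truck_at(t1,hub)}
  through step 1 (drive(t1,depot,hub)): drop {truck_at(t1,hub)}, keep {in(p2,t1), pkg_at(p1,depot)}, require {truck_at(t1,depot)}
    → {in(p2,t1), pkg_at(p1,depot), truck_at(t1,depot)}

== RESULT ==
["in(p2,t1)", "pkg_at(p1,depot)", "truck_at(t1,depot)"]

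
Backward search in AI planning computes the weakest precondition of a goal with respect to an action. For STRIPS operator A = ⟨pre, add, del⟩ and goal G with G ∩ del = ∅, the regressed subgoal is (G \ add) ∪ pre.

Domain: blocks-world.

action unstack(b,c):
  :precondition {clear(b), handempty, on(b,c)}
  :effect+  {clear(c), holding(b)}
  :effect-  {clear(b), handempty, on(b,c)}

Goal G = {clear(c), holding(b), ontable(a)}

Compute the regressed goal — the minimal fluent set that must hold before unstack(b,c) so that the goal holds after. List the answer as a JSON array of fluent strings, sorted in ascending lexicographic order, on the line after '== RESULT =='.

Regress:
  G ∩ del = {}  (empty — regression defined)
  G \ add = {clear(c), holding(b), ontable(a)} \ {clear(c), holding(b)} = {ontable(a)}
  ∪ pre   = {ontable(a)} ∪ {clear(b), handempty, on(b,c)}
          = {clear(b), handempty, on(b,c), ontable(a)}

== RESULT ==
["clear(b)", "handempty", "on(b,c)", "ontable(a)"]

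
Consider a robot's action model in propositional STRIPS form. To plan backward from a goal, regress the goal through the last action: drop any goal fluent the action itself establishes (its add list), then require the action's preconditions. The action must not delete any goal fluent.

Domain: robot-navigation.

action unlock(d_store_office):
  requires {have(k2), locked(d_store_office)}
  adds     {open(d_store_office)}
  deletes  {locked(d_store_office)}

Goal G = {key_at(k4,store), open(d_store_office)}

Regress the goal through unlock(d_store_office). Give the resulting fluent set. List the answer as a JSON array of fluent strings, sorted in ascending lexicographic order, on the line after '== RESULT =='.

Regress:
  G ∩ del = {}  (empty — regression defined)
  G \ add = {key_at(k4,store), open(d_store_office)} \ {open(d_store_office)} = {key_at(k4,store)}
  ∪ pre   = {key_at(k4,store)} ∪ {have(k2), locked(d_store_office)}
          = {have(k2), key_at(k4,store), locked(d_store_office)}

== RESULT ==
["have(k2)", "key_at(k4,store)", "locked(d_store_office)"]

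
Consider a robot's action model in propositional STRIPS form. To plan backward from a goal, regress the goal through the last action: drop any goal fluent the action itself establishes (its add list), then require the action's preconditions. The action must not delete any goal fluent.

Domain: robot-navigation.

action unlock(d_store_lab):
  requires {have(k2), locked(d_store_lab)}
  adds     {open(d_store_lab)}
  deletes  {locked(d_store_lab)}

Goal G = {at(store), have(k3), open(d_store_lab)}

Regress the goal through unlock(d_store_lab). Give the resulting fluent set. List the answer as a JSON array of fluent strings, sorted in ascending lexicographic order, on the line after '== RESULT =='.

Compute (G \ add) ∪ pre:
  G ∩ del = {}  (empty — regression defined)
  G \ add = {at(store), have(k3), open(d_store_lab)} \ {open(d_store_lab)} = {at(store), have(k3)}
  ∪ pre   = {at(store), have(k3)} ∪ {have(k2), locked(d_store_lab)}
          = {at(store), have(k2), have(k3), locked(d_store_lab)}

== RESULT ==
["at(store)", "have(k2)", "have(k3)", "locked(d_store_lab)"]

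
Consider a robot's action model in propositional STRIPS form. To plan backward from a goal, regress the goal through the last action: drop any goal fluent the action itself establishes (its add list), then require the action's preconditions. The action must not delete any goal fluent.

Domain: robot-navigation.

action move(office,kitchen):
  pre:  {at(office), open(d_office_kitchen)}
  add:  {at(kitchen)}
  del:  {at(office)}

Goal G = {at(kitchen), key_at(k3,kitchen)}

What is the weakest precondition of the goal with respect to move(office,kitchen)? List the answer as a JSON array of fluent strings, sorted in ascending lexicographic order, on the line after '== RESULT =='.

Regress:
  G ∩ del = {}  (empty — regression defined)
  G \ add = {at(kitchen), key_at(k3,kitchen)} \ {at(kitchen)} = {key_at(k3,kitchen)}
  ∪ pre   = {key_at(k3,kitchen)} ∪ {at(office), open(d_office_kitchen)}
          = {at(office), key_at(k3,kitchen), open(d_office_kitchen)}

== RESULT ==
["at(office)", "key_at(k3,kitchen)", "open(d_office_kitchen)"]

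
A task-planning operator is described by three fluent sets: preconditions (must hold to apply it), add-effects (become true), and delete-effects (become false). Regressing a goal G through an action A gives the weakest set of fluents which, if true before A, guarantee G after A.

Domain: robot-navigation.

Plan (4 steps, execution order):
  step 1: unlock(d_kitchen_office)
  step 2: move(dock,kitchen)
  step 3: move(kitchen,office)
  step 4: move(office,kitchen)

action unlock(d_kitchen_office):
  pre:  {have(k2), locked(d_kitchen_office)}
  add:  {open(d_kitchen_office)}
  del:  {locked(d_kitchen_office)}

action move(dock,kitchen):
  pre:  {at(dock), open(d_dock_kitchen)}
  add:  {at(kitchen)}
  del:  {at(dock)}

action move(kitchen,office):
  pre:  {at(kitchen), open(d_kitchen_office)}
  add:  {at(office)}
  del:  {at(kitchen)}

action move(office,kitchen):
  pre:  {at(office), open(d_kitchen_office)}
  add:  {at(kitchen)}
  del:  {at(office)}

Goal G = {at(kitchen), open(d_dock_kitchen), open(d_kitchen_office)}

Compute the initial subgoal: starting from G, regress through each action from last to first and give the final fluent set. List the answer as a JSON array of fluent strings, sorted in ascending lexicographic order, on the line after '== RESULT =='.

Work backward from the goal:
  through step 4 (move(office,kitchen)): drop {at(kitchen)}, keep {open(d_dock_kitchen), open(d_kitchen_office)}, require {at(office), open(d_kitchen_office)}
    → {at(office), open(d_dock_kitchen), open(d_kitchen_office)}
  through step 3 (move(kitchen,office)): drop {at(office)}, keep {open(d_dock_kitchen), open(d_kitchen_office)}, require {at(kitchen), open(d_kitchen_office)}
    → {at(kitchen), open(d_dock_kitchen), open(d_kitchen_office)}
  through step 2 (move(dock,kitchen)): drop {at(kitchen)}, keep {open(d_dock_kitchen), open(d_kitchen_office)}, require {at(dock), open(d_dock_kitchen)}
    → {at(dock), open(d_dock_kitchen), open(d_kitchen_office)}
  through step 1 (unlock(d_kitchen_office)): drop {open(d_kitchen_office)}, keep {at(dock), open(d_dock_kitchen)}, require {have(k2), locked(d_kitchen_office)}
    → {at(dock), have(k2), locked(d_kitchen_office), open(d_dock_kitchen)}

== RESULT ==
["at(dock)", "have(k2)", "locked(d_kitchen_office)", "open(d_dock_kitchen)"]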